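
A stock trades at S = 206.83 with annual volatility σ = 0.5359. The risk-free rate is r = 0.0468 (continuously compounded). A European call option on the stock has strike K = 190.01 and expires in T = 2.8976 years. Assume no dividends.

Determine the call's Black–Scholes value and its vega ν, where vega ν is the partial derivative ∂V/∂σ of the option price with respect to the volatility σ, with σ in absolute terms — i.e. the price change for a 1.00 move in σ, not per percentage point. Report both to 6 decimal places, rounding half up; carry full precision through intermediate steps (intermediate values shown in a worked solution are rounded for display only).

price = 87.770440
ν = 110.109121

σ√T = 0.5359·√2.8976 = 0.912227
d₁ = (ln(S/K) + (r+σ²/2)T) / (σ√T) = (ln(206.83/190.01) + (0.0468+0.5359²/2)·2.8976) / 0.912227 = (0.084820 + 0.551687) / 0.912227 = 0.697751
d₂ = d₁ − σ√T = 0.697751 − 0.912227 = -0.214476
e^{−rT} = e^{−0.0468·2.8976} = 0.873185
N(d₁) = 0.757334,  N(d₂) = 0.415088
Call price V = S·N(d₁) − K·e^{−rT}·N(d₂) = 156.639292 − 68.868851 = 87.770440
φ(d₁) = (1/√(2π))·e^{−d₁²/2} = 0.312745
ν = S·φ(d₁)·√T = 110.109121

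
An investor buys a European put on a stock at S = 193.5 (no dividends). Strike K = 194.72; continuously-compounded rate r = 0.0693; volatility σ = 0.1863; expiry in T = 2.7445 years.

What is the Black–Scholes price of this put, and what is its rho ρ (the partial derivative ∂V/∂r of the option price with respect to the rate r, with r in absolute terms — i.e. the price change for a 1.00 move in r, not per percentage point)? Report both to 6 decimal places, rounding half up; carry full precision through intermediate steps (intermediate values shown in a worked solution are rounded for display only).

σ√T = 0.1863·√2.7445 = 0.308635
d₁ = (ln(S/K) + (r+σ²/2)T) / (σ√T) = (ln(193.5/194.72) + (0.0693+0.1863²/2)·2.7445) / 0.308635 = (-0.006285 + 0.237821) / 0.308635 = 0.750196
d₂ = d₁ − σ√T = 0.750196 − 0.308635 = 0.441561
e^{−rT} = e^{−0.0693·2.7445} = 0.826799
N(−d₁) = 0.226568,  N(−d₂) = 0.329403
Put price V = K·e^{−rT}·N(−d₂) − S·N(−d₁) = 53.032041 − 43.840974 = 9.191067
ρ = −K·T·e^{−rT}·N(−d₂) = -145.546438

price = 9.191067
ρ = -145.546438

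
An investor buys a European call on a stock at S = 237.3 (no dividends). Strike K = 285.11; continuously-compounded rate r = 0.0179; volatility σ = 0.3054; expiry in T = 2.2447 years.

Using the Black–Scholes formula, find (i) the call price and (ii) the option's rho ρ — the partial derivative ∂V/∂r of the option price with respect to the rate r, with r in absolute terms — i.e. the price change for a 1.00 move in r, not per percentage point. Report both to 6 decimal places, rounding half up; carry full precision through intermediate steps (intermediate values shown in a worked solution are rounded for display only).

σ√T = 0.3054·√2.2447 = 0.457560
d₁ = (ln(S/K) + (r+σ²/2)T) / (σ√T) = (ln(237.3/285.11) + (0.0179+0.3054²/2)·2.2447) / 0.457560 = (-0.183550 + 0.144861) / 0.457560 = -0.084555
d₂ = d₁ − σ√T = -0.084555 − 0.457560 = -0.542115
e^{−rT} = e^{−0.0179·2.2447} = 0.960616
N(d₁) = 0.466307,  N(d₂) = 0.293869
Call price V = S·N(d₁) − K·e^{−rT}·N(d₂) = 110.654762 − 80.485369 = 30.169393
ρ = K·T·e^{−rT}·N(d₂) = 180.665509

price = 30.169393
ρ = 180.665509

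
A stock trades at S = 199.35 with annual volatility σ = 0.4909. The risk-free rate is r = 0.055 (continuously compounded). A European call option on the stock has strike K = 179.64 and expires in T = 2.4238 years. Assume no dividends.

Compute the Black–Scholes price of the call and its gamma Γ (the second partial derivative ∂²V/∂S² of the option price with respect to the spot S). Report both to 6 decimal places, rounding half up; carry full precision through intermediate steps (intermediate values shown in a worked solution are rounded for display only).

price = 76.533566
Γ = 0.002060

σ√T = 0.4909·√2.4238 = 0.764261
d₁ = (ln(S/K) + (r+σ²/2)T) / (σ√T) = (ln(199.35/179.64) + (0.055+0.4909²/2)·2.4238) / 0.764261 = (0.104107 + 0.425356) / 0.764261 = 0.692779
d₂ = d₁ − σ√T = 0.692779 − 0.764261 = -0.071482
e^{−rT} = e^{−0.055·2.4238} = 0.875195
N(d₁) = 0.755776,  N(d₂) = 0.471507
Call price V = S·N(d₁) − K·e^{−rT}·N(d₂) = 150.663892 − 74.130326 = 76.533566
φ(d₁) = (1/√(2π))·e^{−d₁²/2} = 0.313828
Γ = φ(d₁) / (S·σ·√T) = 0.002060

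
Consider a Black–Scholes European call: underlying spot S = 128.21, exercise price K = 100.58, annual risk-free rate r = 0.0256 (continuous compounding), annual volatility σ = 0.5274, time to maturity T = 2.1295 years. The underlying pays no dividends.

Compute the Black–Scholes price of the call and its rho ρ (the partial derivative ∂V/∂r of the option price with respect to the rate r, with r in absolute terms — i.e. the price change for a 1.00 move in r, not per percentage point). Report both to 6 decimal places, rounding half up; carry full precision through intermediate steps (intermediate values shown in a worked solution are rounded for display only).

σ√T = 0.5274·√2.1295 = 0.769625
d₁ = (ln(S/K) + (r+σ²/2)T) / (σ√T) = (ln(128.21/100.58) + (0.0256+0.5274²/2)·2.1295) / 0.769625 = (0.242716 + 0.350676) / 0.769625 = 0.771015
d₂ = d₁ − σ√T = 0.771015 − 0.769625 = 0.001391
e^{−rT} = e^{−0.0256·2.1295} = 0.946944
N(d₁) = 0.779651,  N(d₂) = 0.500555
Call price V = S·N(d₁) − K·e^{−rT}·N(d₂) = 99.959063 − 47.674660 = 52.284402
ρ = K·T·e^{−rT}·N(d₂) = 101.523189

price = 52.284402
ρ = 101.523189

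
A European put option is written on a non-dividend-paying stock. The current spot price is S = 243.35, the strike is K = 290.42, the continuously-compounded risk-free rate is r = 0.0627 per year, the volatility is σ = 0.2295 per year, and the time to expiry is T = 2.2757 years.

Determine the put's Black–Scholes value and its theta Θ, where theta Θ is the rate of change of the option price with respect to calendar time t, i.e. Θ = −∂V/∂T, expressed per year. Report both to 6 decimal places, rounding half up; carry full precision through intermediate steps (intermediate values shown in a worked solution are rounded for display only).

σ√T = 0.2295·√2.2757 = 0.346210
d₁ = (ln(S/K) + (r+σ²/2)T) / (σ√T) = (ln(243.35/290.42) + (0.0627+0.2295²/2)·2.2757) / 0.346210 = (-0.176827 + 0.202617) / 0.346210 = 0.074492
d₂ = d₁ − σ√T = 0.074492 − 0.346210 = -0.271719
e^{−rT} = e^{−0.0627·2.2757} = 0.867026
N(−d₁) = 0.470310,  N(−d₂) = 0.607081
Put price V = K·e^{−rT}·N(−d₂) − S·N(−d₁) = 152.863973 − 114.449831 = 38.414142
φ(d₁) = (1/√(2π))·e^{−d₁²/2} = 0.397837
Θ = −S·φ(d₁)·σ/(2√T) + r·K·e^{−rT}·N(−d₂) = −7.364303 + 9.584571 = 2.220268

price = 38.414142
Θ = 2.220268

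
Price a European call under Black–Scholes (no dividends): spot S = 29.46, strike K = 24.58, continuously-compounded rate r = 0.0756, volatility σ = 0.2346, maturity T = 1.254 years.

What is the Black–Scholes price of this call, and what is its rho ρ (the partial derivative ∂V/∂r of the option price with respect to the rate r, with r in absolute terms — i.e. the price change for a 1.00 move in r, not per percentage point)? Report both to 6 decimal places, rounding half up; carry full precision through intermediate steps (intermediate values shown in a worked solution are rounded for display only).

price = 7.610398
ρ = 23.014740

σ√T = 0.2346·√1.254 = 0.262710
d₁ = (ln(S/K) + (r+σ²/2)T) / (σ√T) = (ln(29.46/24.58) + (0.0756+0.2346²/2)·1.254) / 0.262710 = (0.181100 + 0.129311) / 0.262710 = 1.181572
d₂ = d₁ − σ√T = 1.181572 − 0.262710 = 0.918862
e^{−rT} = e^{−0.0756·1.254} = 0.909553
N(d₁) = 0.881312,  N(d₂) = 0.820916
Call price V = S·N(d₁) − K·e^{−rT}·N(d₂) = 25.963460 − 18.353063 = 7.610398
ρ = K·T·e^{−rT}·N(d₂) = 23.014740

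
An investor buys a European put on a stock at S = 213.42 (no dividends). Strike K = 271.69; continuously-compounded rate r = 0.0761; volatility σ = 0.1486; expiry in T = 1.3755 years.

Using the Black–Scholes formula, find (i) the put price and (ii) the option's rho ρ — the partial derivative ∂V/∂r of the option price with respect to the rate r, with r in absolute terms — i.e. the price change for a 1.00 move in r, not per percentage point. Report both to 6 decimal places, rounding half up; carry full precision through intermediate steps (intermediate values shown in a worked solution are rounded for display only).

σ√T = 0.1486·√1.3755 = 0.174281
d₁ = (ln(S/K) + (r+σ²/2)T) / (σ√T) = (ln(213.42/271.69) + (0.0761+0.1486²/2)·1.3755) / 0.174281 = (-0.241400 + 0.119862) / 0.174281 = -0.697365
d₂ = d₁ − σ√T = -0.697365 − 0.174281 = -0.871646
e^{−rT} = e^{−0.0761·1.3755} = 0.900617
N(−d₁) = 0.757213,  N(−d₂) = 0.808299
Put price V = K·e^{−rT}·N(−d₂) − S·N(−d₁) = 197.781551 − 161.604367 = 36.177184
ρ = −K·T·e^{−rT}·N(−d₂) = -272.048523

price = 36.177184
ρ = -272.048523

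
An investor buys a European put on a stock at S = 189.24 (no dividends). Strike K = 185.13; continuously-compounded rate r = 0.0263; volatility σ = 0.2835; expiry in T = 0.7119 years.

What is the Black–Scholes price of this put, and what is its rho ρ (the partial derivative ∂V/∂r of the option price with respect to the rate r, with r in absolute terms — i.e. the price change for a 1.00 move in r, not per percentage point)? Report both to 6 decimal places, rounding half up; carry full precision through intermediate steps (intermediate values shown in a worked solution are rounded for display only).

σ√T = 0.2835·√0.7119 = 0.239201
d₁ = (ln(S/K) + (r+σ²/2)T) / (σ√T) = (ln(189.24/185.13) + (0.0263+0.2835²/2)·0.7119) / 0.239201 = (0.021958 + 0.047331) / 0.239201 = 0.289670
d₂ = d₁ − σ√T = 0.289670 − 0.239201 = 0.050469
e^{−rT} = e^{−0.0263·0.7119} = 0.981451
N(−d₁) = 0.386034,  N(−d₂) = 0.479874
Put price V = K·e^{−rT}·N(−d₂) − S·N(−d₁) = 87.191272 − 73.053154 = 14.138118
ρ = −K·T·e^{−rT}·N(−d₂) = -62.071466

price = 14.138118
ρ = -62.071466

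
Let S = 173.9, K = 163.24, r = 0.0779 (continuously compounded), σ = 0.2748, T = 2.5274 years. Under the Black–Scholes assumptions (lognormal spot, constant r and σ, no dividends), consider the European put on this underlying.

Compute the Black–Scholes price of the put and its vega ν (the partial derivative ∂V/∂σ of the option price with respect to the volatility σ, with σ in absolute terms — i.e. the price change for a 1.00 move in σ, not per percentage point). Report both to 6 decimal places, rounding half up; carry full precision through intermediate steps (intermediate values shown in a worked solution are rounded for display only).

price = 11.190435
ν = 79.195311

σ√T = 0.2748·√2.5274 = 0.436872
d₁ = (ln(S/K) + (r+σ²/2)T) / (σ√T) = (ln(173.9/163.24) + (0.0779+0.2748²/2)·2.5274) / 0.436872 = (0.063259 + 0.292313) / 0.436872 = 0.813905
d₂ = d₁ − σ√T = 0.813905 − 0.436872 = 0.377033
e^{−rT} = e^{−0.0779·2.5274} = 0.821286
N(−d₁) = 0.207850,  N(−d₂) = 0.353075
Put price V = K·e^{−rT}·N(−d₂) − S·N(−d₁) = 47.335516 − 36.145081 = 11.190435
φ(d₁) = (1/√(2π))·e^{−d₁²/2} = 0.286459
ν = S·φ(d₁)·√T = 79.195311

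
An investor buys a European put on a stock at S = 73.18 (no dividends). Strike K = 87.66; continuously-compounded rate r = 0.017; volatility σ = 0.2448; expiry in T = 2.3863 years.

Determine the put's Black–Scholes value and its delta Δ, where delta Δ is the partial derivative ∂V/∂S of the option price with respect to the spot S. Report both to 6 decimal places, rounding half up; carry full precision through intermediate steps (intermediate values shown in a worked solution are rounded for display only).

price = 18.084875
Δ = -0.571845

σ√T = 0.2448·√2.3863 = 0.378159
d₁ = (ln(S/K) + (r+σ²/2)T) / (σ√T) = (ln(73.18/87.66) + (0.017+0.2448²/2)·2.3863) / 0.378159 = (-0.180544 + 0.112069) / 0.378159 = -0.181073
d₂ = d₁ − σ√T = -0.181073 − 0.378159 = -0.559232
e^{−rT} = e^{−0.017·2.3863} = 0.960245
N(−d₁) = 0.571845,  N(−d₂) = 0.711998
Put price V = K·e^{−rT}·N(−d₂) − S·N(−d₁) = 59.932496 − 41.847621 = 18.084875
Δ = −N(−d₁) = -0.571845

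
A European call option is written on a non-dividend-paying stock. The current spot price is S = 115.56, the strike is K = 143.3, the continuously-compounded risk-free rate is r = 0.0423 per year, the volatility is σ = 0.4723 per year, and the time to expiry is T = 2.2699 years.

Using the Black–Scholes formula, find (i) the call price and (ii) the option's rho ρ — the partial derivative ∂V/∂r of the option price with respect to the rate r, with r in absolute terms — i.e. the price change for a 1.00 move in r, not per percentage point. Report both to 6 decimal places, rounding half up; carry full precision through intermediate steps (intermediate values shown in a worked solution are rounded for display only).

σ√T = 0.4723·√2.2699 = 0.711576
d₁ = (ln(S/K) + (r+σ²/2)T) / (σ√T) = (ln(115.56/143.3) + (0.0423+0.4723²/2)·2.2699) / 0.711576 = (-0.215150 + 0.349187) / 0.711576 = 0.188366
d₂ = d₁ − σ√T = 0.188366 − 0.711576 = -0.523210
e^{−rT} = e^{−0.0423·2.2699} = 0.908449
N(d₁) = 0.574705,  N(d₂) = 0.300414
Call price V = S·N(d₁) − K·e^{−rT}·N(d₂) = 66.412912 − 39.108102 = 27.304809
ρ = K·T·e^{−rT}·N(d₂) = 88.771481

price = 27.304809
ρ = 88.771481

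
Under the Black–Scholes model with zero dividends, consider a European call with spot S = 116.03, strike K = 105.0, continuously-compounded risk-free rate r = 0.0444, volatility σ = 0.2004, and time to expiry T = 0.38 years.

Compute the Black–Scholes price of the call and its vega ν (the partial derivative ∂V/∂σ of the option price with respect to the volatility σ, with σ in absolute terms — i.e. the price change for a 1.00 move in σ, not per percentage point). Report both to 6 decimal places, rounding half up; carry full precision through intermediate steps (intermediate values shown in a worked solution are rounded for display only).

σ√T = 0.2004·√0.38 = 0.123535
d₁ = (ln(S/K) + (r+σ²/2)T) / (σ√T) = (ln(116.03/105.0) + (0.0444+0.2004²/2)·0.38) / 0.123535 = (0.099888 + 0.024502) / 0.123535 = 1.006929
d₂ = d₁ − σ√T = 1.006929 − 0.123535 = 0.883394
e^{−rT} = e^{−0.0444·0.38} = 0.983270
N(d₁) = 0.843016,  N(d₂) = 0.811488
Call price V = S·N(d₁) − K·e^{−rT}·N(d₂) = 97.815101 − 83.780740 = 14.034361
φ(d₁) = (1/√(2π))·e^{−d₁²/2} = 0.240294
ν = S·φ(d₁)·√T = 17.187201

price = 14.034361
ν = 17.187201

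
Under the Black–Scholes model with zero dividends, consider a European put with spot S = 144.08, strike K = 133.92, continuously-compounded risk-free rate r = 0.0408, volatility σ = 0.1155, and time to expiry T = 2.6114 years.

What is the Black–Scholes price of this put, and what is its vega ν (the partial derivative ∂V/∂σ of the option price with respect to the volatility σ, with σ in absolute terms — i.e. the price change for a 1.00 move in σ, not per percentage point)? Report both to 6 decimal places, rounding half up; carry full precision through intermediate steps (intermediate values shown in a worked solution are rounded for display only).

σ√T = 0.1155·√2.6114 = 0.186646
d₁ = (ln(S/K) + (r+σ²/2)T) / (σ√T) = (ln(144.08/133.92) + (0.0408+0.1155²/2)·2.6114) / 0.186646 = (0.073126 + 0.123963) / 0.186646 = 1.055954
d₂ = d₁ − σ√T = 1.055954 − 0.186646 = 0.869308
e^{−rT} = e^{−0.0408·2.6114} = 0.898934
N(−d₁) = 0.145495,  N(−d₂) = 0.192339
Put price V = K·e^{−rT}·N(−d₂) − S·N(−d₁) = 23.154833 − 20.962866 = 2.191967
φ(d₁) = (1/√(2π))·e^{−d₁²/2} = 0.228445
ν = S·φ(d₁)·√T = 53.189129

price = 2.191967
ν = 53.189129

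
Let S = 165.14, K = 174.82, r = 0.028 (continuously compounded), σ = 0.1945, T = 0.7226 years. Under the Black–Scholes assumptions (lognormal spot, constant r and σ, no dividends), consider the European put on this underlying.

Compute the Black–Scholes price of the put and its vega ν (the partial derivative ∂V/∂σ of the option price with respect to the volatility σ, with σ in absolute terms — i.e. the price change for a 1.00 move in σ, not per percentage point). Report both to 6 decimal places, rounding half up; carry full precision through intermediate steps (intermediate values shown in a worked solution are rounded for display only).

σ√T = 0.1945·√0.7226 = 0.165336
d₁ = (ln(S/K) + (r+σ²/2)T) / (σ√T) = (ln(165.14/174.82) + (0.028+0.1945²/2)·0.7226) / 0.165336 = (-0.056963 + 0.033901) / 0.165336 = -0.139488
d₂ = d₁ − σ√T = -0.139488 − 0.165336 = -0.304824
e^{−rT} = e^{−0.028·0.7226} = 0.979971
N(−d₁) = 0.555468,  N(−d₂) = 0.619750
Put price V = K·e^{−rT}·N(−d₂) − S·N(−d₁) = 106.174600 − 91.729924 = 14.444676
φ(d₁) = (1/√(2π))·e^{−d₁²/2} = 0.395080
ν = S·φ(d₁)·√T = 55.460825

price = 14.444676
ν = 55.460825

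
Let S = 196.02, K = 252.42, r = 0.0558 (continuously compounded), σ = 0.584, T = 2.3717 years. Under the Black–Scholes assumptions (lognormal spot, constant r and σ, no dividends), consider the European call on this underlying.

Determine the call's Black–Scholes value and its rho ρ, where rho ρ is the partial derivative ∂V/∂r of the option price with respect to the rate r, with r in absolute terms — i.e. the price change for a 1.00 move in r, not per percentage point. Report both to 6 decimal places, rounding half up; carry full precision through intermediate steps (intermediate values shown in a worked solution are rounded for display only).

σ√T = 0.584·√2.3717 = 0.899379
d₁ = (ln(S/K) + (r+σ²/2)T) / (σ√T) = (ln(196.02/252.42) + (0.0558+0.584²/2)·2.3717) / 0.899379 = (-0.252878 + 0.536782) / 0.899379 = 0.315667
d₂ = d₁ − σ√T = 0.315667 − 0.899379 = -0.583712
e^{−rT} = e^{−0.0558·2.3717} = 0.876042
N(d₁) = 0.623872,  N(d₂) = 0.279707
Call price V = S·N(d₁) − K·e^{−rT}·N(d₂) = 122.291476 − 61.851807 = 60.439669
ρ = K·T·e^{−rT}·N(d₂) = 146.693931

price = 60.439669
ρ = 146.693931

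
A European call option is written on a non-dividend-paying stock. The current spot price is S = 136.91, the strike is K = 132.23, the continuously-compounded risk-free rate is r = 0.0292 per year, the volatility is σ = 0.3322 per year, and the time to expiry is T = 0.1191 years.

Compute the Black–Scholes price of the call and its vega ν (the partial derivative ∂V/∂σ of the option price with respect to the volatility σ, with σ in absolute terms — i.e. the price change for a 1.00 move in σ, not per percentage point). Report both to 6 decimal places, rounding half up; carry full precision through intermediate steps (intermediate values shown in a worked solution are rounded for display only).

price = 9.048849
ν = 17.462131

σ√T = 0.3322·√0.1191 = 0.114645
d₁ = (ln(S/K) + (r+σ²/2)T) / (σ√T) = (ln(136.91/132.23) + (0.0292+0.3322²/2)·0.1191) / 0.114645 = (0.034781 + 0.010049) / 0.114645 = 0.391036
d₂ = d₁ − σ√T = 0.391036 − 0.114645 = 0.276391
e^{−rT} = e^{−0.0292·0.1191} = 0.996528
N(d₁) = 0.652115,  N(d₂) = 0.608876
Call price V = S·N(d₁) − K·e^{−rT}·N(d₂) = 89.281045 − 80.232196 = 9.048849
φ(d₁) = (1/√(2π))·e^{−d₁²/2} = 0.369578
ν = S·φ(d₁)·√T = 17.462131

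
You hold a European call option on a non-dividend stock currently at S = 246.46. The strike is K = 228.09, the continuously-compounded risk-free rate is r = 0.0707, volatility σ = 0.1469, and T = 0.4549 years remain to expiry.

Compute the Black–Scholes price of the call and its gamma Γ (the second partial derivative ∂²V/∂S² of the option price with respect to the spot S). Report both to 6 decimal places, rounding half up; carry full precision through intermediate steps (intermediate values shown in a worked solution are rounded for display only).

price = 27.153997
Γ = 0.008376

σ√T = 0.1469·√0.4549 = 0.099079
d₁ = (ln(S/K) + (r+σ²/2)T) / (σ√T) = (ln(246.46/228.09) + (0.0707+0.1469²/2)·0.4549) / 0.099079 = (0.077459 + 0.037070) / 0.099079 = 1.155942
d₂ = d₁ − σ√T = 1.155942 − 0.099079 = 1.056864
e^{−rT} = e^{−0.0707·0.4549} = 0.968350
N(d₁) = 0.876148,  N(d₂) = 0.854713
Call price V = S·N(d₁) − K·e^{−rT}·N(d₂) = 215.935350 − 188.781353 = 27.153997
φ(d₁) = (1/√(2π))·e^{−d₁²/2} = 0.204530
Γ = φ(d₁) / (S·σ·√T) = 0.008376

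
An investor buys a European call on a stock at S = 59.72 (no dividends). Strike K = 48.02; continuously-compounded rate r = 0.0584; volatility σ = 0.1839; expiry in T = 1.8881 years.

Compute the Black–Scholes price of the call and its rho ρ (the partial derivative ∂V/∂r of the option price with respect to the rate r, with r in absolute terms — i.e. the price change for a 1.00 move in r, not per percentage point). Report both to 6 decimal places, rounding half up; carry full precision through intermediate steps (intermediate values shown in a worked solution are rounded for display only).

price = 17.294194
ρ = 71.422856

σ√T = 0.1839·√1.8881 = 0.252694
d₁ = (ln(S/K) + (r+σ²/2)T) / (σ√T) = (ln(59.72/48.02) + (0.0584+0.1839²/2)·1.8881) / 0.252694 = (0.218049 + 0.142192) / 0.252694 = 1.425606
d₂ = d₁ − σ√T = 1.425606 − 0.252694 = 1.172912
e^{−rT} = e^{−0.0584·1.8881} = 0.895597
N(d₁) = 0.923009,  N(d₂) = 0.879584
Call price V = S·N(d₁) − K·e^{−rT}·N(d₂) = 55.122093 − 37.827899 = 17.294194
ρ = K·T·e^{−rT}·N(d₂) = 71.422856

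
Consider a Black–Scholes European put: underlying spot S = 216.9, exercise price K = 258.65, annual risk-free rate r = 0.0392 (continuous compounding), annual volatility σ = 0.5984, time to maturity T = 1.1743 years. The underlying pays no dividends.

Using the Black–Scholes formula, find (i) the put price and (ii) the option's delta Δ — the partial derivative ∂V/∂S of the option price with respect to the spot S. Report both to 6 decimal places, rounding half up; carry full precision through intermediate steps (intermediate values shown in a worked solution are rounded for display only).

price = 75.166695
Δ = -0.450760

σ√T = 0.5984·√1.1743 = 0.648457
d₁ = (ln(S/K) + (r+σ²/2)T) / (σ√T) = (ln(216.9/258.65) + (0.0392+0.5984²/2)·1.1743) / 0.648457 = (-0.176039 + 0.256281) / 0.648457 = 0.123742
d₂ = d₁ − σ√T = 0.123742 − 0.648457 = -0.524715
e^{−rT} = e^{−0.0392·1.1743} = 0.955011
N(−d₁) = 0.450760,  N(−d₂) = 0.700109
Put price V = K·e^{−rT}·N(−d₂) − S·N(−d₁) = 172.936491 − 97.769795 = 75.166695
Δ = −N(−d₁) = -0.450760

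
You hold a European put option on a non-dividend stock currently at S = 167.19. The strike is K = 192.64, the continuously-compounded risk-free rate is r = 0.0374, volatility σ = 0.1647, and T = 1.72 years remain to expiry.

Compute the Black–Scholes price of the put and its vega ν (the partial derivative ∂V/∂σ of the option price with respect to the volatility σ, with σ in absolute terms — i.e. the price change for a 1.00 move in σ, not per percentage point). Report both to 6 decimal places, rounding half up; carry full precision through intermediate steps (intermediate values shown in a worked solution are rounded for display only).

σ√T = 0.1647·√1.72 = 0.216002
d₁ = (ln(S/K) + (r+σ²/2)T) / (σ√T) = (ln(167.19/192.64) + (0.0374+0.1647²/2)·1.72) / 0.216002 = (-0.141692 + 0.087656) / 0.216002 = -0.250164
d₂ = d₁ − σ√T = -0.250164 − 0.216002 = -0.466166
e^{−rT} = e^{−0.0374·1.72} = 0.937697
N(−d₁) = 0.598770,  N(−d₂) = 0.679452
Put price V = K·e^{−rT}·N(−d₂) − S·N(−d₁) = 122.734778 − 100.108284 = 22.626494
φ(d₁) = (1/√(2π))·e^{−d₁²/2} = 0.386652
ν = S·φ(d₁)·√T = 84.780334

price = 22.626494
ν = 84.780334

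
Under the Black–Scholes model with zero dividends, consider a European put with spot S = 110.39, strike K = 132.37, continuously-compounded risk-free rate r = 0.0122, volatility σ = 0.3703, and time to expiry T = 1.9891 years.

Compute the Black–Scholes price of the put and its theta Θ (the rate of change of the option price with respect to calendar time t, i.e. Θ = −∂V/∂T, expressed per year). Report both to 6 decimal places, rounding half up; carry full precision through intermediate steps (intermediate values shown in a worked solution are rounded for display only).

price = 35.164656
Θ = -4.652860

σ√T = 0.3703·√1.9891 = 0.522254
d₁ = (ln(S/K) + (r+σ²/2)T) / (σ√T) = (ln(110.39/132.37) + (0.0122+0.3703²/2)·1.9891) / 0.522254 = (-0.181581 + 0.160642) / 0.522254 = -0.040095
d₂ = d₁ − σ√T = -0.040095 − 0.522254 = -0.562349
e^{−rT} = e^{−0.0122·1.9891} = 0.976025
N(−d₁) = 0.515991,  N(−d₂) = 0.713061
Put price V = K·e^{−rT}·N(−d₂) − S·N(−d₁) = 92.124928 − 56.960272 = 35.164656
φ(d₁) = (1/√(2π))·e^{−d₁²/2} = 0.398622
Θ = −S·φ(d₁)·σ/(2√T) + r·K·e^{−rT}·N(−d₂) = −5.776784 + 1.123924 = -4.652860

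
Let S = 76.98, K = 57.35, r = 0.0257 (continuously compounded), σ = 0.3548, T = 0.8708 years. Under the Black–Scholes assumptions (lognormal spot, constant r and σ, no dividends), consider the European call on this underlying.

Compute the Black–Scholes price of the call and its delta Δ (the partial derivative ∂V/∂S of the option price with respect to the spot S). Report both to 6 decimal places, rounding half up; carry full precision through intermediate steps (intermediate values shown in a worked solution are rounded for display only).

σ√T = 0.3548·√0.8708 = 0.331088
d₁ = (ln(S/K) + (r+σ²/2)T) / (σ√T) = (ln(76.98/57.35) + (0.0257+0.3548²/2)·0.8708) / 0.331088 = (0.294373 + 0.077189) / 0.331088 = 1.122247
d₂ = d₁ − σ√T = 1.122247 − 0.331088 = 0.791159
e^{−rT} = e^{−0.0257·0.8708} = 0.977869
N(d₁) = 0.869121,  N(d₂) = 0.785574
Call price V = S·N(d₁) − K·e^{−rT}·N(d₂) = 66.904949 − 44.055631 = 22.849318
Δ = N(d₁) = 0.869121

price = 22.849318
Δ = 0.869121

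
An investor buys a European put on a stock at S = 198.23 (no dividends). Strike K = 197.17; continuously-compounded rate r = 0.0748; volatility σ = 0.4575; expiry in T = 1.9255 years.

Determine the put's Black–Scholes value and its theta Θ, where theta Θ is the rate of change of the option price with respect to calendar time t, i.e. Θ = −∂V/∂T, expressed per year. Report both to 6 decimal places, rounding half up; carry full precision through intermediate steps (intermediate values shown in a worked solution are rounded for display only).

σ√T = 0.4575·√1.9255 = 0.634838
d₁ = (ln(S/K) + (r+σ²/2)T) / (σ√T) = (ln(198.23/197.17) + (0.0748+0.4575²/2)·1.9255) / 0.634838 = (0.005362 + 0.345537) / 0.634838 = 0.552737
d₂ = d₁ − σ√T = 0.552737 − 0.634838 = -0.082101
e^{−rT} = e^{−0.0748·1.9255} = 0.865864
N(−d₁) = 0.290222,  N(−d₂) = 0.532717
Put price V = K·e^{−rT}·N(−d₂) − S·N(−d₁) = 90.946663 − 57.530631 = 33.416032
φ(d₁) = (1/√(2π))·e^{−d₁²/2} = 0.342427
Θ = −S·φ(d₁)·σ/(2√T) + r·K·e^{−rT}·N(−d₂) = −11.189901 + 6.802810 = -4.387091

price = 33.416032
Θ = -4.387091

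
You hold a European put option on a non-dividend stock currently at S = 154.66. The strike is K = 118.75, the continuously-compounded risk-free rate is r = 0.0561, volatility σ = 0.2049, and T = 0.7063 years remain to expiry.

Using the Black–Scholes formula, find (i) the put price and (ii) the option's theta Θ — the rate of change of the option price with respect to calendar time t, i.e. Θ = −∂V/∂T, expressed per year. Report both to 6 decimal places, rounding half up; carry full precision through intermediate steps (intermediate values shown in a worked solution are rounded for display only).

σ√T = 0.2049·√0.7063 = 0.172201
d₁ = (ln(S/K) + (r+σ²/2)T) / (σ√T) = (ln(154.66/118.75) + (0.0561+0.2049²/2)·0.7063) / 0.172201 = (0.264209 + 0.054450) / 0.172201 = 1.850501
d₂ = d₁ − σ√T = 1.850501 − 0.172201 = 1.678300
e^{−rT} = e^{−0.0561·0.7063} = 0.961151
N(−d₁) = 0.032121,  N(−d₂) = 0.046644
Put price V = K·e^{−rT}·N(−d₂) − S·N(−d₁) = 5.323827 − 4.967784 = 0.356043
φ(d₁) = (1/√(2π))·e^{−d₁²/2} = 0.071998
Θ = −S·φ(d₁)·σ/(2√T) + r·K·e^{−rT}·N(−d₂) = −1.357426 + 0.298667 = -1.058760

price = 0.356043
Θ = -1.058760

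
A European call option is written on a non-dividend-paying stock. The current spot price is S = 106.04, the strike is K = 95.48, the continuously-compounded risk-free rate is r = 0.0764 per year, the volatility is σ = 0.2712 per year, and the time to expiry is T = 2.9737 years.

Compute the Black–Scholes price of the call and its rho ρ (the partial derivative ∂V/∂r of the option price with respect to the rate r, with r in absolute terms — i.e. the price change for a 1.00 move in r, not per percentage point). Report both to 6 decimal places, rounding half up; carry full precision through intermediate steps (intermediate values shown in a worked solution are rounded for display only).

price = 35.773397
ρ = 154.524919

σ√T = 0.2712·√2.9737 = 0.467669
d₁ = (ln(S/K) + (r+σ²/2)T) / (σ√T) = (ln(106.04/95.48) + (0.0764+0.2712²/2)·2.9737) / 0.467669 = (0.104900 + 0.336548) / 0.467669 = 0.943932
d₂ = d₁ − σ√T = 0.943932 − 0.467669 = 0.476263
e^{−rT} = e^{−0.0764·2.9737} = 0.796769
N(d₁) = 0.827398,  N(d₂) = 0.683056
Call price V = S·N(d₁) − K·e^{−rT}·N(d₂) = 87.737253 − 51.963856 = 35.773397
ρ = K·T·e^{−rT}·N(d₂) = 154.524919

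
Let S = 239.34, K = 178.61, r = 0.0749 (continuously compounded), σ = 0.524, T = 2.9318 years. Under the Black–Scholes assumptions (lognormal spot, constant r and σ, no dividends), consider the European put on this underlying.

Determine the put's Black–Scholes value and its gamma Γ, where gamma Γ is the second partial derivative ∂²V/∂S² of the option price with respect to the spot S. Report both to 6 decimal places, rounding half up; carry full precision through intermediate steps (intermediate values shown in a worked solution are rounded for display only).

σ√T = 0.524·√2.9318 = 0.897219
d₁ = (ln(S/K) + (r+σ²/2)T) / (σ√T) = (ln(239.34/178.61) + (0.0749+0.524²/2)·2.9318) / 0.897219 = (0.292680 + 0.622093) / 0.897219 = 1.019565
d₂ = d₁ − σ√T = 1.019565 − 0.897219 = 0.122346
e^{−rT} = e^{−0.0749·2.9318} = 0.802846
N(−d₁) = 0.153967,  N(−d₂) = 0.451312
Put price V = K·e^{−rT}·N(−d₂) − S·N(−d₁) = 64.716577 − 36.850548 = 27.866030
φ(d₁) = (1/√(2π))·e^{−d₁²/2} = 0.237237
Γ = φ(d₁) / (S·σ·√T) = 0.001105

price = 27.866030
Γ = 0.001105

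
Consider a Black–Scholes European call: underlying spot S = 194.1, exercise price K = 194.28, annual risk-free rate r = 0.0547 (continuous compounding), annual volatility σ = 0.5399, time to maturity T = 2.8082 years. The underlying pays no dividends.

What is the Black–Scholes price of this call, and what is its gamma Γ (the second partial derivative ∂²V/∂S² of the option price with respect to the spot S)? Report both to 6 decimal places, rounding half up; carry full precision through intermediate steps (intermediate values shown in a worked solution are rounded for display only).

σ√T = 0.5399·√2.8082 = 0.904747
d₁ = (ln(S/K) + (r+σ²/2)T) / (σ√T) = (ln(194.1/194.28) + (0.0547+0.5399²/2)·2.8082) / 0.904747 = (-0.000927 + 0.562892) / 0.904747 = 0.621130
d₂ = d₁ − σ√T = 0.621130 − 0.904747 = -0.283618
e^{−rT} = e^{−0.0547·2.8082} = 0.857608
N(d₁) = 0.732743,  N(d₂) = 0.388352
Call price V = S·N(d₁) − K·e^{−rT}·N(d₂) = 142.225393 − 64.705616 = 77.519777
φ(d₁) = (1/√(2π))·e^{−d₁²/2} = 0.328953
Γ = φ(d₁) / (S·σ·√T) = 0.001873

price = 77.519777
Γ = 0.001873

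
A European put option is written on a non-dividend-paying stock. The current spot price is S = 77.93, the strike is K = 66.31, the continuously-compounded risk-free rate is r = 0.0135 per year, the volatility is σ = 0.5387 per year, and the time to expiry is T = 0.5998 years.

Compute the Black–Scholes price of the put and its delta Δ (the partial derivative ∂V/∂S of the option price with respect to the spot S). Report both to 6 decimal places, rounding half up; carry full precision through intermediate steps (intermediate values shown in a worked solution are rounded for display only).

price = 6.746252
Δ = -0.269264

σ√T = 0.5387·√0.5998 = 0.417206
d₁ = (ln(S/K) + (r+σ²/2)T) / (σ√T) = (ln(77.93/66.31) + (0.0135+0.5387²/2)·0.5998) / 0.417206 = (0.161470 + 0.095128) / 0.417206 = 0.615039
d₂ = d₁ − σ√T = 0.615039 − 0.417206 = 0.197834
e^{−rT} = e^{−0.0135·0.5998} = 0.991935
N(−d₁) = 0.269264,  N(−d₂) = 0.421588
Put price V = K·e^{−rT}·N(−d₂) − S·N(−d₁) = 27.730027 − 20.983775 = 6.746252
Δ = −N(−d₁) = -0.269264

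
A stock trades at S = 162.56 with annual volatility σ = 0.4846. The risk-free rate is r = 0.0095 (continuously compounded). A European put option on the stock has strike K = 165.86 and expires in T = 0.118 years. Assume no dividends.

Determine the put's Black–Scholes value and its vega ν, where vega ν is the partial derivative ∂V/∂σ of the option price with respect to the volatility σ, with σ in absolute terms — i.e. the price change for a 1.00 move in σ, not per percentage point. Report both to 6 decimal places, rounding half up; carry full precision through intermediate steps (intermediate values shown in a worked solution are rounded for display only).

price = 12.514047
ν = 22.266876

σ√T = 0.4846·√0.118 = 0.166466
d₁ = (ln(S/K) + (r+σ²/2)T) / (σ√T) = (ln(162.56/165.86) + (0.0095+0.4846²/2)·0.118) / 0.166466 = (-0.020097 + 0.014976) / 0.166466 = -0.030760
d₂ = d₁ − σ√T = -0.030760 − 0.166466 = -0.197226
e^{−rT} = e^{−0.0095·0.118} = 0.998880
N(−d₁) = 0.512270,  N(−d₂) = 0.578175
Put price V = K·e^{−rT}·N(−d₂) − S·N(−d₁) = 95.788590 − 83.274543 = 12.514047
φ(d₁) = (1/√(2π))·e^{−d₁²/2} = 0.398754
ν = S·φ(d₁)·√T = 22.266876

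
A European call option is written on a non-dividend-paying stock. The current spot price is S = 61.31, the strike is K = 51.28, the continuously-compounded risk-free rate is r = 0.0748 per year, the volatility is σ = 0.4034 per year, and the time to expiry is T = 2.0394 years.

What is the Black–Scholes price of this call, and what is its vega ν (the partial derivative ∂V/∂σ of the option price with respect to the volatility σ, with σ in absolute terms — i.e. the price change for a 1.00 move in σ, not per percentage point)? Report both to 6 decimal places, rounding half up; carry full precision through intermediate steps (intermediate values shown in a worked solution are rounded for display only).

price = 22.428345
ν = 24.070828

σ√T = 0.4034·√2.0394 = 0.576086
d₁ = (ln(S/K) + (r+σ²/2)T) / (σ√T) = (ln(61.31/51.28) + (0.0748+0.4034²/2)·2.0394) / 0.576086 = (0.178642 + 0.318484) / 0.576086 = 0.862939
d₂ = d₁ − σ√T = 0.862939 − 0.576086 = 0.286853
e^{−rT} = e^{−0.0748·2.0394} = 0.858518
N(d₁) = 0.805914,  N(d₂) = 0.612888
Call price V = S·N(d₁) − K·e^{−rT}·N(d₂) = 49.410612 − 26.982267 = 22.428345
φ(d₁) = (1/√(2π))·e^{−d₁²/2} = 0.274921
ν = S·φ(d₁)·√T = 24.070828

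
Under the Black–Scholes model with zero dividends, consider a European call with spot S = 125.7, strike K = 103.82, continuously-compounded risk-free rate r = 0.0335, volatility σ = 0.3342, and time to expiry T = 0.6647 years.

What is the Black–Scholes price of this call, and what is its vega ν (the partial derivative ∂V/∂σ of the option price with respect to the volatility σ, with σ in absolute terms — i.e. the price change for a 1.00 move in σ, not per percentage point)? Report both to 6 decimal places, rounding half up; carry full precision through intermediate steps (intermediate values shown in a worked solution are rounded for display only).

σ√T = 0.3342·√0.6647 = 0.272470
d₁ = (ln(S/K) + (r+σ²/2)T) / (σ√T) = (ln(125.7/103.82) + (0.0335+0.3342²/2)·0.6647) / 0.272470 = (0.191239 + 0.059388) / 0.272470 = 0.919832
d₂ = d₁ − σ√T = 0.919832 − 0.272470 = 0.647362
e^{−rT} = e^{−0.0335·0.6647} = 0.977979
N(d₁) = 0.821170,  N(d₂) = 0.741301
Call price V = S·N(d₁) − K·e^{−rT}·N(d₂) = 103.221036 − 75.267071 = 27.953965
φ(d₁) = (1/√(2π))·e^{−d₁²/2} = 0.261327
ν = S·φ(d₁)·√T = 26.781312

price = 27.953965
ν = 26.781312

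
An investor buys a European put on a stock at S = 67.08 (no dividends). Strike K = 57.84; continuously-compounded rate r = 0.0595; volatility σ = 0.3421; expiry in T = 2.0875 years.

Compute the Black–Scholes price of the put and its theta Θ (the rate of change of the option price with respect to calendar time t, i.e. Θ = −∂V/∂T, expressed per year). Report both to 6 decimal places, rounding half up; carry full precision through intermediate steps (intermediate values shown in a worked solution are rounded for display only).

σ√T = 0.3421·√2.0875 = 0.494272
d₁ = (ln(S/K) + (r+σ²/2)T) / (σ√T) = (ln(67.08/57.84) + (0.0595+0.3421²/2)·2.0875) / 0.494272 = (0.148205 + 0.246359) / 0.494272 = 0.798273
d₂ = d₁ − σ√T = 0.798273 − 0.494272 = 0.304000
e^{−rT} = e^{−0.0595·2.0875} = 0.883198
N(−d₁) = 0.212356,  N(−d₂) = 0.380564
Put price V = K·e^{−rT}·N(−d₂) − S·N(−d₁) = 19.440777 − 14.244847 = 5.195931
φ(d₁) = (1/√(2π))·e^{−d₁²/2} = 0.290092
Θ = −S·φ(d₁)·σ/(2√T) + r·K·e^{−rT}·N(−d₂) = −2.303765 + 1.156726 = -1.147039

price = 5.195931
Θ = -1.147039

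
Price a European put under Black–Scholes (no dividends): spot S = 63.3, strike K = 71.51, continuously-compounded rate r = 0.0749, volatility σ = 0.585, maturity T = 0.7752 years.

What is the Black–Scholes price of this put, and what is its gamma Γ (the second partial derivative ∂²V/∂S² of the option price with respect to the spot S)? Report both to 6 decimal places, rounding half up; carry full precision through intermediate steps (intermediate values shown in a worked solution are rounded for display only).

price = 15.476912
Γ = 0.012128

σ√T = 0.585·√0.7752 = 0.515066
d₁ = (ln(S/K) + (r+σ²/2)T) / (σ√T) = (ln(63.3/71.51) + (0.0749+0.585²/2)·0.7752) / 0.515066 = (-0.121952 + 0.190709) / 0.515066 = 0.133492
d₂ = d₁ − σ√T = 0.133492 − 0.515066 = -0.381574
e^{−rT} = e^{−0.0749·0.7752} = 0.943591
N(−d₁) = 0.446902,  N(−d₂) = 0.648611
Put price V = K·e^{−rT}·N(−d₂) − S·N(−d₁) = 43.765830 − 28.288918 = 15.476912
φ(d₁) = (1/√(2π))·e^{−d₁²/2} = 0.395403
Γ = φ(d₁) / (S·σ·√T) = 0.012128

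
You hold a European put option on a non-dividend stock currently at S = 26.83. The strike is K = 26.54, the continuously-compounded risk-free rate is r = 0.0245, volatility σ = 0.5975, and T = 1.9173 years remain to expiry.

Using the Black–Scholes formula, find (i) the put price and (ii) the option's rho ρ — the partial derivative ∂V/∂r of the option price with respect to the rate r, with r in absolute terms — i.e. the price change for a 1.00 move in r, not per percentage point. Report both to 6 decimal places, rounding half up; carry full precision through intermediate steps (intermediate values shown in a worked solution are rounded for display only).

σ√T = 0.5975·√1.9173 = 0.827338
d₁ = (ln(S/K) + (r+σ²/2)T) / (σ√T) = (ln(26.83/26.54) + (0.0245+0.5975²/2)·1.9173) / 0.827338 = (0.010868 + 0.389218) / 0.827338 = 0.483582
d₂ = d₁ − σ√T = 0.483582 − 0.827338 = -0.343756
e^{−rT} = e^{−0.0245·1.9173} = 0.954112
N(−d₁) = 0.314341,  N(−d₂) = 0.634485
Put price V = K·e^{−rT}·N(−d₂) − S·N(−d₁) = 16.066524 − 8.433779 = 7.632745
ρ = −K·T·e^{−rT}·N(−d₂) = -30.804346

price = 7.632745
ρ = -30.804346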